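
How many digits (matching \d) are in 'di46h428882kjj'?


\d matches any digit 0-9.
Scanning 'di46h428882kjj':
  pos 2: '4' -> DIGIT
  pos 3: '6' -> DIGIT
  pos 5: '4' -> DIGIT
  pos 6: '2' -> DIGIT
  pos 7: '8' -> DIGIT
  pos 8: '8' -> DIGIT
  pos 9: '8' -> DIGIT
  pos 10: '2' -> DIGIT
Digits found: ['4', '6', '4', '2', '8', '8', '8', '2']
Total: 8

8


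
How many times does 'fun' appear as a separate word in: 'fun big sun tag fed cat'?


Scanning each word for exact match 'fun':
  Word 1: 'fun' -> MATCH
  Word 2: 'big' -> no
  Word 3: 'sun' -> no
  Word 4: 'tag' -> no
  Word 5: 'fed' -> no
  Word 6: 'cat' -> no
Total matches: 1

1


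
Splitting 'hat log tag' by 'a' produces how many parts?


Splitting by 'a' breaks the string at each occurrence of the separator.
Text: 'hat log tag'
Parts after split:
  Part 1: 'h'
  Part 2: 't log t'
  Part 3: 'g'
Total parts: 3

3


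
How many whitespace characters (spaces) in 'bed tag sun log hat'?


\s matches whitespace characters (spaces, tabs, etc.).
Text: 'bed tag sun log hat'
This text has 5 words separated by spaces.
Number of spaces = number of words - 1 = 5 - 1 = 4

4


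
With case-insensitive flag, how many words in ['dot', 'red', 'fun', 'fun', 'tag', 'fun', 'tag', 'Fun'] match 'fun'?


Case-insensitive matching: compare each word's lowercase form to 'fun'.
  'dot' -> lower='dot' -> no
  'red' -> lower='red' -> no
  'fun' -> lower='fun' -> MATCH
  'fun' -> lower='fun' -> MATCH
  'tag' -> lower='tag' -> no
  'fun' -> lower='fun' -> MATCH
  'tag' -> lower='tag' -> no
  'Fun' -> lower='fun' -> MATCH
Matches: ['fun', 'fun', 'fun', 'Fun']
Count: 4

4


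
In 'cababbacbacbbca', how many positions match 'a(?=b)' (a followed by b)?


Lookahead 'a(?=b)' matches 'a' only when followed by 'b'.
String: 'cababbacbacbbca'
Checking each position where char is 'a':
  pos 1: 'a' -> MATCH (next='b')
  pos 3: 'a' -> MATCH (next='b')
  pos 6: 'a' -> no (next='c')
  pos 9: 'a' -> no (next='c')
Matching positions: [1, 3]
Count: 2

2


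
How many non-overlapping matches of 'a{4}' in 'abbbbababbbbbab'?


Pattern 'a{4}' matches exactly 4 consecutive a's (greedy, non-overlapping).
String: 'abbbbababbbbbab'
Scanning for runs of a's:
  Run at pos 0: 'a' (length 1) -> 0 match(es)
  Run at pos 5: 'a' (length 1) -> 0 match(es)
  Run at pos 7: 'a' (length 1) -> 0 match(es)
  Run at pos 13: 'a' (length 1) -> 0 match(es)
Matches found: []
Total: 0

0


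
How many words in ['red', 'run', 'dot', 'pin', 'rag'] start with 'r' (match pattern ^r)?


Pattern ^r anchors to start of word. Check which words begin with 'r':
  'red' -> MATCH (starts with 'r')
  'run' -> MATCH (starts with 'r')
  'dot' -> no
  'pin' -> no
  'rag' -> MATCH (starts with 'r')
Matching words: ['red', 'run', 'rag']
Count: 3

3


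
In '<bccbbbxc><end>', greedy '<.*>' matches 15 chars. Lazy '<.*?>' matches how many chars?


Greedy '<.*>' tries to match as MUCH as possible.
Lazy '<.*?>' tries to match as LITTLE as possible.

String: '<bccbbbxc><end>'
Greedy '<.*>' starts at first '<' and extends to the LAST '>': '<bccbbbxc><end>' (15 chars)
Lazy '<.*?>' starts at first '<' and stops at the FIRST '>': '<bccbbbxc>' (10 chars)

10


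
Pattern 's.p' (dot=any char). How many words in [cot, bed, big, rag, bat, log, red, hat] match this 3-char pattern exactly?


Pattern 's.p' means: starts with 's', any single char, ends with 'p'.
Checking each word (must be exactly 3 chars):
  'cot' (len=3): no
  'bed' (len=3): no
  'big' (len=3): no
  'rag' (len=3): no
  'bat' (len=3): no
  'log' (len=3): no
  'red' (len=3): no
  'hat' (len=3): no
Matching words: []
Total: 0

0


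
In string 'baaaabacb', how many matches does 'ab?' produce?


Pattern 'ab?' matches 'a' optionally followed by 'b'.
String: 'baaaabacb'
Scanning left to right for 'a' then checking next char:
  Match 1: 'a' (a not followed by b)
  Match 2: 'a' (a not followed by b)
  Match 3: 'a' (a not followed by b)
  Match 4: 'ab' (a followed by b)
  Match 5: 'a' (a not followed by b)
Total matches: 5

5


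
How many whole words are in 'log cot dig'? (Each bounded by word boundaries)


Word boundaries (\b) mark the start/end of each word.
Text: 'log cot dig'
Splitting by whitespace:
  Word 1: 'log'
  Word 2: 'cot'
  Word 3: 'dig'
Total whole words: 3

3


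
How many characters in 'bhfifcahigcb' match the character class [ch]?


Character class [ch] matches any of: {c, h}
Scanning string 'bhfifcahigcb' character by character:
  pos 0: 'b' -> no
  pos 1: 'h' -> MATCH
  pos 2: 'f' -> no
  pos 3: 'i' -> no
  pos 4: 'f' -> no
  pos 5: 'c' -> MATCH
  pos 6: 'a' -> no
  pos 7: 'h' -> MATCH
  pos 8: 'i' -> no
  pos 9: 'g' -> no
  pos 10: 'c' -> MATCH
  pos 11: 'b' -> no
Total matches: 4

4


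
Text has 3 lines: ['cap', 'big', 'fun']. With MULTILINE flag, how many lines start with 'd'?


With MULTILINE flag, ^ matches the start of each line.
Lines: ['cap', 'big', 'fun']
Checking which lines start with 'd':
  Line 1: 'cap' -> no
  Line 2: 'big' -> no
  Line 3: 'fun' -> no
Matching lines: []
Count: 0

0


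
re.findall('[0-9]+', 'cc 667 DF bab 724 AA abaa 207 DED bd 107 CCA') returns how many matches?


Pattern '[0-9]+' finds one or more digits.
Text: 'cc 667 DF bab 724 AA abaa 207 DED bd 107 CCA'
Scanning for matches:
  Match 1: '667'
  Match 2: '724'
  Match 3: '207'
  Match 4: '107'
Total matches: 4

4


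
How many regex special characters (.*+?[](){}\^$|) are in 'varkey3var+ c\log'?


Regex special characters are: . * + ? [ ] ( ) { } \ ^ $ |
Scanning 'varkey3var+ c\log':
  pos 10: '+' -> SPECIAL
  pos 13: '\' -> SPECIAL
Special chars found: ['+', '\\']
Total: 2

2


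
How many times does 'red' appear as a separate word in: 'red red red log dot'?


Scanning each word for exact match 'red':
  Word 1: 'red' -> MATCH
  Word 2: 'red' -> MATCH
  Word 3: 'red' -> MATCH
  Word 4: 'log' -> no
  Word 5: 'dot' -> no
Total matches: 3

3


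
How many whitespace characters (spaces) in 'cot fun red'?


\s matches whitespace characters (spaces, tabs, etc.).
Text: 'cot fun red'
This text has 3 words separated by spaces.
Number of spaces = number of words - 1 = 3 - 1 = 2

2


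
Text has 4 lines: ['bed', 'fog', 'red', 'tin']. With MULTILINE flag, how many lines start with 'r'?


With MULTILINE flag, ^ matches the start of each line.
Lines: ['bed', 'fog', 'red', 'tin']
Checking which lines start with 'r':
  Line 1: 'bed' -> no
  Line 2: 'fog' -> no
  Line 3: 'red' -> MATCH
  Line 4: 'tin' -> no
Matching lines: ['red']
Count: 1

1


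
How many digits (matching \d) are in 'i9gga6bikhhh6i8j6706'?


\d matches any digit 0-9.
Scanning 'i9gga6bikhhh6i8j6706':
  pos 1: '9' -> DIGIT
  pos 5: '6' -> DIGIT
  pos 12: '6' -> DIGIT
  pos 14: '8' -> DIGIT
  pos 16: '6' -> DIGIT
  pos 17: '7' -> DIGIT
  pos 18: '0' -> DIGIT
  pos 19: '6' -> DIGIT
Digits found: ['9', '6', '6', '8', '6', '7', '0', '6']
Total: 8

8


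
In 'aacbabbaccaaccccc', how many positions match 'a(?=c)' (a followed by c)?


Lookahead 'a(?=c)' matches 'a' only when followed by 'c'.
String: 'aacbabbaccaaccccc'
Checking each position where char is 'a':
  pos 0: 'a' -> no (next='a')
  pos 1: 'a' -> MATCH (next='c')
  pos 4: 'a' -> no (next='b')
  pos 7: 'a' -> MATCH (next='c')
  pos 10: 'a' -> no (next='a')
  pos 11: 'a' -> MATCH (next='c')
Matching positions: [1, 7, 11]
Count: 3

3


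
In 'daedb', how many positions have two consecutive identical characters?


Looking for consecutive identical characters in 'daedb':
  pos 0-1: 'd' vs 'a' -> different
  pos 1-2: 'a' vs 'e' -> different
  pos 2-3: 'e' vs 'd' -> different
  pos 3-4: 'd' vs 'b' -> different
Consecutive identical pairs: []
Count: 0

0


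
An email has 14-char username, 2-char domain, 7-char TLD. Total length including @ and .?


An email address has format: username@domain.tld
Username length: 14
'@' character: 1
Domain length: 2
'.' character: 1
TLD length: 7
Total = 14 + 1 + 2 + 1 + 7 = 25

25


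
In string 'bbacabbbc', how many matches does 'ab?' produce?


Pattern 'ab?' matches 'a' optionally followed by 'b'.
String: 'bbacabbbc'
Scanning left to right for 'a' then checking next char:
  Match 1: 'a' (a not followed by b)
  Match 2: 'ab' (a followed by b)
Total matches: 2

2


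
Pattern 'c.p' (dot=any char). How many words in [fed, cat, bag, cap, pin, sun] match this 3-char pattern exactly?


Pattern 'c.p' means: starts with 'c', any single char, ends with 'p'.
Checking each word (must be exactly 3 chars):
  'fed' (len=3): no
  'cat' (len=3): no
  'bag' (len=3): no
  'cap' (len=3): MATCH
  'pin' (len=3): no
  'sun' (len=3): no
Matching words: ['cap']
Total: 1

1


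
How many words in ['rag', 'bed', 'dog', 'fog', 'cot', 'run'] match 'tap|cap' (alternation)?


Alternation 'tap|cap' matches either 'tap' or 'cap'.
Checking each word:
  'rag' -> no
  'bed' -> no
  'dog' -> no
  'fog' -> no
  'cot' -> no
  'run' -> no
Matches: []
Count: 0

0


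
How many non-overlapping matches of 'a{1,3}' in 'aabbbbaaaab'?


Pattern 'a{1,3}' matches between 1 and 3 consecutive a's (greedy).
String: 'aabbbbaaaab'
Finding runs of a's and applying greedy matching:
  Run at pos 0: 'aa' (length 2)
  Run at pos 6: 'aaaa' (length 4)
Matches: ['aa', 'aaa', 'a']
Count: 3

3


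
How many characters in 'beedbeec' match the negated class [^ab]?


Negated class [^ab] matches any char NOT in {a, b}
Scanning 'beedbeec':
  pos 0: 'b' -> no (excluded)
  pos 1: 'e' -> MATCH
  pos 2: 'e' -> MATCH
  pos 3: 'd' -> MATCH
  pos 4: 'b' -> no (excluded)
  pos 5: 'e' -> MATCH
  pos 6: 'e' -> MATCH
  pos 7: 'c' -> MATCH
Total matches: 6

6


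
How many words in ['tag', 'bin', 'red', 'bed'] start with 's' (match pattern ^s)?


Pattern ^s anchors to start of word. Check which words begin with 's':
  'tag' -> no
  'bin' -> no
  'red' -> no
  'bed' -> no
Matching words: []
Count: 0

0


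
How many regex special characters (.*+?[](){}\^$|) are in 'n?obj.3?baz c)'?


Regex special characters are: . * + ? [ ] ( ) { } \ ^ $ |
Scanning 'n?obj.3?baz c)':
  pos 1: '?' -> SPECIAL
  pos 5: '.' -> SPECIAL
  pos 7: '?' -> SPECIAL
  pos 13: ')' -> SPECIAL
Special chars found: ['?', '.', '?', ')']
Total: 4

4


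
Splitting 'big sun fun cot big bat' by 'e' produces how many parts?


Splitting by 'e' breaks the string at each occurrence of the separator.
Text: 'big sun fun cot big bat'
Parts after split:
  Part 1: 'big sun fun cot big bat'
Total parts: 1

1


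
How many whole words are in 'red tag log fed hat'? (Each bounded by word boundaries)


Word boundaries (\b) mark the start/end of each word.
Text: 'red tag log fed hat'
Splitting by whitespace:
  Word 1: 'red'
  Word 2: 'tag'
  Word 3: 'log'
  Word 4: 'fed'
  Word 5: 'hat'
Total whole words: 5

5


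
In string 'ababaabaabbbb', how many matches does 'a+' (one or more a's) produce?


Pattern 'a+' matches one or more consecutive a's.
String: 'ababaabaabbbb'
Scanning for runs of a:
  Match 1: 'a' (length 1)
  Match 2: 'a' (length 1)
  Match 3: 'aa' (length 2)
  Match 4: 'aa' (length 2)
Total matches: 4

4


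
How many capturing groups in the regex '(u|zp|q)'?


To count capturing groups, count each '(' that starts a group.
Pattern: '(u|zp|q)'
Walking through the pattern:
  Position 0: '(' -> group #1
Total capturing groups: 1

1


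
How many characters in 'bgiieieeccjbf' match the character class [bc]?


Character class [bc] matches any of: {b, c}
Scanning string 'bgiieieeccjbf' character by character:
  pos 0: 'b' -> MATCH
  pos 1: 'g' -> no
  pos 2: 'i' -> no
  pos 3: 'i' -> no
  pos 4: 'e' -> no
  pos 5: 'i' -> no
  pos 6: 'e' -> no
  pos 7: 'e' -> no
  pos 8: 'c' -> MATCH
  pos 9: 'c' -> MATCH
  pos 10: 'j' -> no
  pos 11: 'b' -> MATCH
  pos 12: 'f' -> no
Total matches: 4

4


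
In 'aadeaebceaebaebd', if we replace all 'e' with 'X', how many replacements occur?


re.sub('e', 'X', text) replaces every occurrence of 'e' with 'X'.
Text: 'aadeaebceaebaebd'
Scanning for 'e':
  pos 3: 'e' -> replacement #1
  pos 5: 'e' -> replacement #2
  pos 8: 'e' -> replacement #3
  pos 10: 'e' -> replacement #4
  pos 13: 'e' -> replacement #5
Total replacements: 5

5


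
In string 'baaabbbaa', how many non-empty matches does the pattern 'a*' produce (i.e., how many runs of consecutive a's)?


Pattern 'a*' matches zero or more a's. We want non-empty runs of consecutive a's.
String: 'baaabbbaa'
Walking through the string to find runs of a's:
  Run 1: positions 1-3 -> 'aaa'
  Run 2: positions 7-8 -> 'aa'
Non-empty runs found: ['aaa', 'aa']
Count: 2

2


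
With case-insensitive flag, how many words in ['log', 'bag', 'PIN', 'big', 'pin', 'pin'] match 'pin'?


Case-insensitive matching: compare each word's lowercase form to 'pin'.
  'log' -> lower='log' -> no
  'bag' -> lower='bag' -> no
  'PIN' -> lower='pin' -> MATCH
  'big' -> lower='big' -> no
  'pin' -> lower='pin' -> MATCH
  'pin' -> lower='pin' -> MATCH
Matches: ['PIN', 'pin', 'pin']
Count: 3

3


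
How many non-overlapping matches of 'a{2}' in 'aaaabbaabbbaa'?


Pattern 'a{2}' matches exactly 2 consecutive a's (greedy, non-overlapping).
String: 'aaaabbaabbbaa'
Scanning for runs of a's:
  Run at pos 0: 'aaaa' (length 4) -> 2 match(es)
  Run at pos 6: 'aa' (length 2) -> 1 match(es)
  Run at pos 11: 'aa' (length 2) -> 1 match(es)
Matches found: ['aa', 'aa', 'aa', 'aa']
Total: 4

4


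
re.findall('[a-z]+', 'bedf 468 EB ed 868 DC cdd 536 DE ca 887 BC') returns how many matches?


Pattern '[a-z]+' finds one or more lowercase letters.
Text: 'bedf 468 EB ed 868 DC cdd 536 DE ca 887 BC'
Scanning for matches:
  Match 1: 'bedf'
  Match 2: 'ed'
  Match 3: 'cdd'
  Match 4: 'ca'
Total matches: 4

4


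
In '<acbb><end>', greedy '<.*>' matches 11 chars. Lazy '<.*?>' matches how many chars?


Greedy '<.*>' tries to match as MUCH as possible.
Lazy '<.*?>' tries to match as LITTLE as possible.

String: '<acbb><end>'
Greedy '<.*>' starts at first '<' and extends to the LAST '>': '<acbb><end>' (11 chars)
Lazy '<.*?>' starts at first '<' and stops at the FIRST '>': '<acbb>' (6 chars)

6


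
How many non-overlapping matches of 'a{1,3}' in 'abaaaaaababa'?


Pattern 'a{1,3}' matches between 1 and 3 consecutive a's (greedy).
String: 'abaaaaaababa'
Finding runs of a's and applying greedy matching:
  Run at pos 0: 'a' (length 1)
  Run at pos 2: 'aaaaaa' (length 6)
  Run at pos 9: 'a' (length 1)
  Run at pos 11: 'a' (length 1)
Matches: ['a', 'aaa', 'aaa', 'a', 'a']
Count: 5

5


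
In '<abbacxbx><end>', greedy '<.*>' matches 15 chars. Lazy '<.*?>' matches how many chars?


Greedy '<.*>' tries to match as MUCH as possible.
Lazy '<.*?>' tries to match as LITTLE as possible.

String: '<abbacxbx><end>'
Greedy '<.*>' starts at first '<' and extends to the LAST '>': '<abbacxbx><end>' (15 chars)
Lazy '<.*?>' starts at first '<' and stops at the FIRST '>': '<abbacxbx>' (10 chars)

10


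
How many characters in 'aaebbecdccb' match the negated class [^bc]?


Negated class [^bc] matches any char NOT in {b, c}
Scanning 'aaebbecdccb':
  pos 0: 'a' -> MATCH
  pos 1: 'a' -> MATCH
  pos 2: 'e' -> MATCH
  pos 3: 'b' -> no (excluded)
  pos 4: 'b' -> no (excluded)
  pos 5: 'e' -> MATCH
  pos 6: 'c' -> no (excluded)
  pos 7: 'd' -> MATCH
  pos 8: 'c' -> no (excluded)
  pos 9: 'c' -> no (excluded)
  pos 10: 'b' -> no (excluded)
Total matches: 5

5


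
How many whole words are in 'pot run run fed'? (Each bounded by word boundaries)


Word boundaries (\b) mark the start/end of each word.
Text: 'pot run run fed'
Splitting by whitespace:
  Word 1: 'pot'
  Word 2: 'run'
  Word 3: 'run'
  Word 4: 'fed'
Total whole words: 4

4


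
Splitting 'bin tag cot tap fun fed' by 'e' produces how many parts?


Splitting by 'e' breaks the string at each occurrence of the separator.
Text: 'bin tag cot tap fun fed'
Parts after split:
  Part 1: 'bin tag cot tap fun f'
  Part 2: 'd'
Total parts: 2

2


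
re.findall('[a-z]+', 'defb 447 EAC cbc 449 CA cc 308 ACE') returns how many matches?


Pattern '[a-z]+' finds one or more lowercase letters.
Text: 'defb 447 EAC cbc 449 CA cc 308 ACE'
Scanning for matches:
  Match 1: 'defb'
  Match 2: 'cbc'
  Match 3: 'cc'
Total matches: 3

3


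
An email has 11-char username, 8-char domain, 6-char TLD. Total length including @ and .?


An email address has format: username@domain.tld
Username length: 11
'@' character: 1
Domain length: 8
'.' character: 1
TLD length: 6
Total = 11 + 1 + 8 + 1 + 6 = 27

27


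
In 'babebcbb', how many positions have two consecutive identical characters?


Looking for consecutive identical characters in 'babebcbb':
  pos 0-1: 'b' vs 'a' -> different
  pos 1-2: 'a' vs 'b' -> different
  pos 2-3: 'b' vs 'e' -> different
  pos 3-4: 'e' vs 'b' -> different
  pos 4-5: 'b' vs 'c' -> different
  pos 5-6: 'c' vs 'b' -> different
  pos 6-7: 'b' vs 'b' -> MATCH ('bb')
Consecutive identical pairs: ['bb']
Count: 1

1


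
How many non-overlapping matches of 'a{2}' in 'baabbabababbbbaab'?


Pattern 'a{2}' matches exactly 2 consecutive a's (greedy, non-overlapping).
String: 'baabbabababbbbaab'
Scanning for runs of a's:
  Run at pos 1: 'aa' (length 2) -> 1 match(es)
  Run at pos 5: 'a' (length 1) -> 0 match(es)
  Run at pos 7: 'a' (length 1) -> 0 match(es)
  Run at pos 9: 'a' (length 1) -> 0 match(es)
  Run at pos 14: 'aa' (length 2) -> 1 match(es)
Matches found: ['aa', 'aa']
Total: 2

2


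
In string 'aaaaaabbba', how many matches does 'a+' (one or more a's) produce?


Pattern 'a+' matches one or more consecutive a's.
String: 'aaaaaabbba'
Scanning for runs of a:
  Match 1: 'aaaaaa' (length 6)
  Match 2: 'a' (length 1)
Total matches: 2

2


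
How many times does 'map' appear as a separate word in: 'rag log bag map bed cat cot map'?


Scanning each word for exact match 'map':
  Word 1: 'rag' -> no
  Word 2: 'log' -> no
  Word 3: 'bag' -> no
  Word 4: 'map' -> MATCH
  Word 5: 'bed' -> no
  Word 6: 'cat' -> no
  Word 7: 'cot' -> no
  Word 8: 'map' -> MATCH
Total matches: 2

2


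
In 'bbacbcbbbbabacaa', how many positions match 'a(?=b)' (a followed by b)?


Lookahead 'a(?=b)' matches 'a' only when followed by 'b'.
String: 'bbacbcbbbbabacaa'
Checking each position where char is 'a':
  pos 2: 'a' -> no (next='c')
  pos 10: 'a' -> MATCH (next='b')
  pos 12: 'a' -> no (next='c')
  pos 14: 'a' -> no (next='a')
Matching positions: [10]
Count: 1

1


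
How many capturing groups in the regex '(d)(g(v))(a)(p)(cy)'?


To count capturing groups, count each '(' that starts a group.
Pattern: '(d)(g(v))(a)(p)(cy)'
Walking through the pattern:
  Position 0: '(' -> group #1
  Position 3: '(' -> group #2
  Position 5: '(' -> group #3
  Position 9: '(' -> group #4
  Position 12: '(' -> group #5
  Position 15: '(' -> group #6
Total capturing groups: 6

6


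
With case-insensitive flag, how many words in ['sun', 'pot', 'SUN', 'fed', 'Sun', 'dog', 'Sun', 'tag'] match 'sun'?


Case-insensitive matching: compare each word's lowercase form to 'sun'.
  'sun' -> lower='sun' -> MATCH
  'pot' -> lower='pot' -> no
  'SUN' -> lower='sun' -> MATCH
  'fed' -> lower='fed' -> no
  'Sun' -> lower='sun' -> MATCH
  'dog' -> lower='dog' -> no
  'Sun' -> lower='sun' -> MATCH
  'tag' -> lower='tag' -> no
Matches: ['sun', 'SUN', 'Sun', 'Sun']
Count: 4

4


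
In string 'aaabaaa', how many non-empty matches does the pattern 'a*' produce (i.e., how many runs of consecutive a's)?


Pattern 'a*' matches zero or more a's. We want non-empty runs of consecutive a's.
String: 'aaabaaa'
Walking through the string to find runs of a's:
  Run 1: positions 0-2 -> 'aaa'
  Run 2: positions 4-6 -> 'aaa'
Non-empty runs found: ['aaa', 'aaa']
Count: 2

2


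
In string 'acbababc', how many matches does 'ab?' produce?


Pattern 'ab?' matches 'a' optionally followed by 'b'.
String: 'acbababc'
Scanning left to right for 'a' then checking next char:
  Match 1: 'a' (a not followed by b)
  Match 2: 'ab' (a followed by b)
  Match 3: 'ab' (a followed by b)
Total matches: 3

3


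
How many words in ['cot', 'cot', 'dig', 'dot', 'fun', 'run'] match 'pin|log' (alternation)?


Alternation 'pin|log' matches either 'pin' or 'log'.
Checking each word:
  'cot' -> no
  'cot' -> no
  'dig' -> no
  'dot' -> no
  'fun' -> no
  'run' -> no
Matches: []
Count: 0

0


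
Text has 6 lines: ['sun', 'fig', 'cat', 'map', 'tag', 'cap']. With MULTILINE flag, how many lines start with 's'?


With MULTILINE flag, ^ matches the start of each line.
Lines: ['sun', 'fig', 'cat', 'map', 'tag', 'cap']
Checking which lines start with 's':
  Line 1: 'sun' -> MATCH
  Line 2: 'fig' -> no
  Line 3: 'cat' -> no
  Line 4: 'map' -> no
  Line 5: 'tag' -> no
  Line 6: 'cap' -> no
Matching lines: ['sun']
Count: 1

1


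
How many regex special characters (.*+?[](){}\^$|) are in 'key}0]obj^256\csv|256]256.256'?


Regex special characters are: . * + ? [ ] ( ) { } \ ^ $ |
Scanning 'key}0]obj^256\csv|256]256.256':
  pos 3: '}' -> SPECIAL
  pos 5: ']' -> SPECIAL
  pos 9: '^' -> SPECIAL
  pos 13: '\' -> SPECIAL
  pos 17: '|' -> SPECIAL
  pos 21: ']' -> SPECIAL
  pos 25: '.' -> SPECIAL
Special chars found: ['}', ']', '^', '\\', '|', ']', '.']
Total: 7

7


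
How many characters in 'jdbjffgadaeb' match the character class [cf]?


Character class [cf] matches any of: {c, f}
Scanning string 'jdbjffgadaeb' character by character:
  pos 0: 'j' -> no
  pos 1: 'd' -> no
  pos 2: 'b' -> no
  pos 3: 'j' -> no
  pos 4: 'f' -> MATCH
  pos 5: 'f' -> MATCH
  pos 6: 'g' -> no
  pos 7: 'a' -> no
  pos 8: 'd' -> no
  pos 9: 'a' -> no
  pos 10: 'e' -> no
  pos 11: 'b' -> no
Total matches: 2

2


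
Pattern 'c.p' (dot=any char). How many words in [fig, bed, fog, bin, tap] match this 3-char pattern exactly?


Pattern 'c.p' means: starts with 'c', any single char, ends with 'p'.
Checking each word (must be exactly 3 chars):
  'fig' (len=3): no
  'bed' (len=3): no
  'fog' (len=3): no
  'bin' (len=3): no
  'tap' (len=3): no
Matching words: []
Total: 0

0


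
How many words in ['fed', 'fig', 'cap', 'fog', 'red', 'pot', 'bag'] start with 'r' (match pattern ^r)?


Pattern ^r anchors to start of word. Check which words begin with 'r':
  'fed' -> no
  'fig' -> no
  'cap' -> no
  'fog' -> no
  'red' -> MATCH (starts with 'r')
  'pot' -> no
  'bag' -> no
Matching words: ['red']
Count: 1

1


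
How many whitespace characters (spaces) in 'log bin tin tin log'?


\s matches whitespace characters (spaces, tabs, etc.).
Text: 'log bin tin tin log'
This text has 5 words separated by spaces.
Number of spaces = number of words - 1 = 5 - 1 = 4

4


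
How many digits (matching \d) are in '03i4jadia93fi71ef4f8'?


\d matches any digit 0-9.
Scanning '03i4jadia93fi71ef4f8':
  pos 0: '0' -> DIGIT
  pos 1: '3' -> DIGIT
  pos 3: '4' -> DIGIT
  pos 9: '9' -> DIGIT
  pos 10: '3' -> DIGIT
  pos 13: '7' -> DIGIT
  pos 14: '1' -> DIGIT
  pos 17: '4' -> DIGIT
  pos 19: '8' -> DIGIT
Digits found: ['0', '3', '4', '9', '3', '7', '1', '4', '8']
Total: 9

9


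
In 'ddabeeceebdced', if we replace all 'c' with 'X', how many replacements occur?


re.sub('c', 'X', text) replaces every occurrence of 'c' with 'X'.
Text: 'ddabeeceebdced'
Scanning for 'c':
  pos 6: 'c' -> replacement #1
  pos 11: 'c' -> replacement #2
Total replacements: 2

2


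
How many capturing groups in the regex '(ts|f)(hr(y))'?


To count capturing groups, count each '(' that starts a group.
Pattern: '(ts|f)(hr(y))'
Walking through the pattern:
  Position 0: '(' -> group #1
  Position 6: '(' -> group #2
  Position 9: '(' -> group #3
Total capturing groups: 3

3


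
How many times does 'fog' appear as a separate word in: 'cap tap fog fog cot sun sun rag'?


Scanning each word for exact match 'fog':
  Word 1: 'cap' -> no
  Word 2: 'tap' -> no
  Word 3: 'fog' -> MATCH
  Word 4: 'fog' -> MATCH
  Word 5: 'cot' -> no
  Word 6: 'sun' -> no
  Word 7: 'sun' -> no
  Word 8: 'rag' -> no
Total matches: 2

2


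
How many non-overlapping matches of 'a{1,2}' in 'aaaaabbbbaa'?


Pattern 'a{1,2}' matches between 1 and 2 consecutive a's (greedy).
String: 'aaaaabbbbaa'
Finding runs of a's and applying greedy matching:
  Run at pos 0: 'aaaaa' (length 5)
  Run at pos 9: 'aa' (length 2)
Matches: ['aa', 'aa', 'a', 'aa']
Count: 4

4


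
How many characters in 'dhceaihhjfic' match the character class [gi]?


Character class [gi] matches any of: {g, i}
Scanning string 'dhceaihhjfic' character by character:
  pos 0: 'd' -> no
  pos 1: 'h' -> no
  pos 2: 'c' -> no
  pos 3: 'e' -> no
  pos 4: 'a' -> no
  pos 5: 'i' -> MATCH
  pos 6: 'h' -> no
  pos 7: 'h' -> no
  pos 8: 'j' -> no
  pos 9: 'f' -> no
  pos 10: 'i' -> MATCH
  pos 11: 'c' -> no
Total matches: 2

2


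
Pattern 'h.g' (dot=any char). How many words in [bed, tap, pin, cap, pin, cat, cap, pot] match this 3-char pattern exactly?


Pattern 'h.g' means: starts with 'h', any single char, ends with 'g'.
Checking each word (must be exactly 3 chars):
  'bed' (len=3): no
  'tap' (len=3): no
  'pin' (len=3): no
  'cap' (len=3): no
  'pin' (len=3): no
  'cat' (len=3): no
  'cap' (len=3): no
  'pot' (len=3): no
Matching words: []
Total: 0

0


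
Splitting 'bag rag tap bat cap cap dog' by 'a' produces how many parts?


Splitting by 'a' breaks the string at each occurrence of the separator.
Text: 'bag rag tap bat cap cap dog'
Parts after split:
  Part 1: 'b'
  Part 2: 'g r'
  Part 3: 'g t'
  Part 4: 'p b'
  Part 5: 't c'
  Part 6: 'p c'
  Part 7: 'p dog'
Total parts: 7

7


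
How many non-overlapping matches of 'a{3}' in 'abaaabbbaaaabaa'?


Pattern 'a{3}' matches exactly 3 consecutive a's (greedy, non-overlapping).
String: 'abaaabbbaaaabaa'
Scanning for runs of a's:
  Run at pos 0: 'a' (length 1) -> 0 match(es)
  Run at pos 2: 'aaa' (length 3) -> 1 match(es)
  Run at pos 8: 'aaaa' (length 4) -> 1 match(es)
  Run at pos 13: 'aa' (length 2) -> 0 match(es)
Matches found: ['aaa', 'aaa']
Total: 2

2


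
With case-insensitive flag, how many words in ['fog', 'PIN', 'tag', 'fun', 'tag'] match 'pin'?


Case-insensitive matching: compare each word's lowercase form to 'pin'.
  'fog' -> lower='fog' -> no
  'PIN' -> lower='pin' -> MATCH
  'tag' -> lower='tag' -> no
  'fun' -> lower='fun' -> no
  'tag' -> lower='tag' -> no
Matches: ['PIN']
Count: 1

1


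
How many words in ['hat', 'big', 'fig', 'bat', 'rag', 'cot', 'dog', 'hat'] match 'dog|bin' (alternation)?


Alternation 'dog|bin' matches either 'dog' or 'bin'.
Checking each word:
  'hat' -> no
  'big' -> no
  'fig' -> no
  'bat' -> no
  'rag' -> no
  'cot' -> no
  'dog' -> MATCH
  'hat' -> no
Matches: ['dog']
Count: 1

1


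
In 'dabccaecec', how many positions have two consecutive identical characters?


Looking for consecutive identical characters in 'dabccaecec':
  pos 0-1: 'd' vs 'a' -> different
  pos 1-2: 'a' vs 'b' -> different
  pos 2-3: 'b' vs 'c' -> different
  pos 3-4: 'c' vs 'c' -> MATCH ('cc')
  pos 4-5: 'c' vs 'a' -> different
  pos 5-6: 'a' vs 'e' -> different
  pos 6-7: 'e' vs 'c' -> different
  pos 7-8: 'c' vs 'e' -> different
  pos 8-9: 'e' vs 'c' -> different
Consecutive identical pairs: ['cc']
Count: 1

1


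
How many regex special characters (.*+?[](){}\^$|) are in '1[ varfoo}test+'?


Regex special characters are: . * + ? [ ] ( ) { } \ ^ $ |
Scanning '1[ varfoo}test+':
  pos 1: '[' -> SPECIAL
  pos 9: '}' -> SPECIAL
  pos 14: '+' -> SPECIAL
Special chars found: ['[', '}', '+']
Total: 3

3


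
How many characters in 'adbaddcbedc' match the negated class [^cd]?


Negated class [^cd] matches any char NOT in {c, d}
Scanning 'adbaddcbedc':
  pos 0: 'a' -> MATCH
  pos 1: 'd' -> no (excluded)
  pos 2: 'b' -> MATCH
  pos 3: 'a' -> MATCH
  pos 4: 'd' -> no (excluded)
  pos 5: 'd' -> no (excluded)
  pos 6: 'c' -> no (excluded)
  pos 7: 'b' -> MATCH
  pos 8: 'e' -> MATCH
  pos 9: 'd' -> no (excluded)
  pos 10: 'c' -> no (excluded)
Total matches: 5

5


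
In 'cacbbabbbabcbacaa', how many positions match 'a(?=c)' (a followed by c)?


Lookahead 'a(?=c)' matches 'a' only when followed by 'c'.
String: 'cacbbabbbabcbacaa'
Checking each position where char is 'a':
  pos 1: 'a' -> MATCH (next='c')
  pos 5: 'a' -> no (next='b')
  pos 9: 'a' -> no (next='b')
  pos 13: 'a' -> MATCH (next='c')
  pos 15: 'a' -> no (next='a')
Matching positions: [1, 13]
Count: 2

2


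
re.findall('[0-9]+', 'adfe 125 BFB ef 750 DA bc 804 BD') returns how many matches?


Pattern '[0-9]+' finds one or more digits.
Text: 'adfe 125 BFB ef 750 DA bc 804 BD'
Scanning for matches:
  Match 1: '125'
  Match 2: '750'
  Match 3: '804'
Total matches: 3

3


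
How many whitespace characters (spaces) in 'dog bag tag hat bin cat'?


\s matches whitespace characters (spaces, tabs, etc.).
Text: 'dog bag tag hat bin cat'
This text has 6 words separated by spaces.
Number of spaces = number of words - 1 = 6 - 1 = 5

5


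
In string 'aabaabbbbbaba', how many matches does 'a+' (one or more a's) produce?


Pattern 'a+' matches one or more consecutive a's.
String: 'aabaabbbbbaba'
Scanning for runs of a:
  Match 1: 'aa' (length 2)
  Match 2: 'aa' (length 2)
  Match 3: 'a' (length 1)
  Match 4: 'a' (length 1)
Total matches: 4

4


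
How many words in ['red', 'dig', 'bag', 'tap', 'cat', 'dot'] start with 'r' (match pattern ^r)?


Pattern ^r anchors to start of word. Check which words begin with 'r':
  'red' -> MATCH (starts with 'r')
  'dig' -> no
  'bag' -> no
  'tap' -> no
  'cat' -> no
  'dot' -> no
Matching words: ['red']
Count: 1

1


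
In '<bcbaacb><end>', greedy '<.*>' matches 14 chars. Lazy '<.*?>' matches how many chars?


Greedy '<.*>' tries to match as MUCH as possible.
Lazy '<.*?>' tries to match as LITTLE as possible.

String: '<bcbaacb><end>'
Greedy '<.*>' starts at first '<' and extends to the LAST '>': '<bcbaacb><end>' (14 chars)
Lazy '<.*?>' starts at first '<' and stops at the FIRST '>': '<bcbaacb>' (9 chars)

9


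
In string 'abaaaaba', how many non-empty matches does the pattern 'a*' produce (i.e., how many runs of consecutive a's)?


Pattern 'a*' matches zero or more a's. We want non-empty runs of consecutive a's.
String: 'abaaaaba'
Walking through the string to find runs of a's:
  Run 1: positions 0-0 -> 'a'
  Run 2: positions 2-5 -> 'aaaa'
  Run 3: positions 7-7 -> 'a'
Non-empty runs found: ['a', 'aaaa', 'a']
Count: 3

3


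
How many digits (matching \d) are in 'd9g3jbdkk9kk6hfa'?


\d matches any digit 0-9.
Scanning 'd9g3jbdkk9kk6hfa':
  pos 1: '9' -> DIGIT
  pos 3: '3' -> DIGIT
  pos 9: '9' -> DIGIT
  pos 12: '6' -> DIGIT
Digits found: ['9', '3', '9', '6']
Total: 4

4


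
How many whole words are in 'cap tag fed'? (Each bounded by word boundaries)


Word boundaries (\b) mark the start/end of each word.
Text: 'cap tag fed'
Splitting by whitespace:
  Word 1: 'cap'
  Word 2: 'tag'
  Word 3: 'fed'
Total whole words: 3

3


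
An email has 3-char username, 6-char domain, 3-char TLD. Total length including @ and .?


An email address has format: username@domain.tld
Username length: 3
'@' character: 1
Domain length: 6
'.' character: 1
TLD length: 3
Total = 3 + 1 + 6 + 1 + 3 = 14

14


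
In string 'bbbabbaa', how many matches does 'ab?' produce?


Pattern 'ab?' matches 'a' optionally followed by 'b'.
String: 'bbbabbaa'
Scanning left to right for 'a' then checking next char:
  Match 1: 'ab' (a followed by b)
  Match 2: 'a' (a not followed by b)
  Match 3: 'a' (a not followed by b)
Total matches: 3

3


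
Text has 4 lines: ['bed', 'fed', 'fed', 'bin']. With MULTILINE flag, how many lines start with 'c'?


With MULTILINE flag, ^ matches the start of each line.
Lines: ['bed', 'fed', 'fed', 'bin']
Checking which lines start with 'c':
  Line 1: 'bed' -> no
  Line 2: 'fed' -> no
  Line 3: 'fed' -> no
  Line 4: 'bin' -> no
Matching lines: []
Count: 0

0


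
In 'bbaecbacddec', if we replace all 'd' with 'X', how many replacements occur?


re.sub('d', 'X', text) replaces every occurrence of 'd' with 'X'.
Text: 'bbaecbacddec'
Scanning for 'd':
  pos 8: 'd' -> replacement #1
  pos 9: 'd' -> replacement #2
Total replacements: 2

2


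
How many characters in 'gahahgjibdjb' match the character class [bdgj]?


Character class [bdgj] matches any of: {b, d, g, j}
Scanning string 'gahahgjibdjb' character by character:
  pos 0: 'g' -> MATCH
  pos 1: 'a' -> no
  pos 2: 'h' -> no
  pos 3: 'a' -> no
  pos 4: 'h' -> no
  pos 5: 'g' -> MATCH
  pos 6: 'j' -> MATCH
  pos 7: 'i' -> no
  pos 8: 'b' -> MATCH
  pos 9: 'd' -> MATCH
  pos 10: 'j' -> MATCH
  pos 11: 'b' -> MATCH
Total matches: 7

7


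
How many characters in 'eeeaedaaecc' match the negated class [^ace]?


Negated class [^ace] matches any char NOT in {a, c, e}
Scanning 'eeeaedaaecc':
  pos 0: 'e' -> no (excluded)
  pos 1: 'e' -> no (excluded)
  pos 2: 'e' -> no (excluded)
  pos 3: 'a' -> no (excluded)
  pos 4: 'e' -> no (excluded)
  pos 5: 'd' -> MATCH
  pos 6: 'a' -> no (excluded)
  pos 7: 'a' -> no (excluded)
  pos 8: 'e' -> no (excluded)
  pos 9: 'c' -> no (excluded)
  pos 10: 'c' -> no (excluded)
Total matches: 1

1


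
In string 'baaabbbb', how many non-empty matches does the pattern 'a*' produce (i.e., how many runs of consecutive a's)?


Pattern 'a*' matches zero or more a's. We want non-empty runs of consecutive a's.
String: 'baaabbbb'
Walking through the string to find runs of a's:
  Run 1: positions 1-3 -> 'aaa'
Non-empty runs found: ['aaa']
Count: 1

1


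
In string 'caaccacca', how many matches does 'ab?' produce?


Pattern 'ab?' matches 'a' optionally followed by 'b'.
String: 'caaccacca'
Scanning left to right for 'a' then checking next char:
  Match 1: 'a' (a not followed by b)
  Match 2: 'a' (a not followed by b)
  Match 3: 'a' (a not followed by b)
  Match 4: 'a' (a not followed by b)
Total matches: 4

4


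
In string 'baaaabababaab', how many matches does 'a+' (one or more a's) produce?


Pattern 'a+' matches one or more consecutive a's.
String: 'baaaabababaab'
Scanning for runs of a:
  Match 1: 'aaaa' (length 4)
  Match 2: 'a' (length 1)
  Match 3: 'a' (length 1)
  Match 4: 'aa' (length 2)
Total matches: 4

4


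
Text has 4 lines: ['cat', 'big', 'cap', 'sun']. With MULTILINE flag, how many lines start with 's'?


With MULTILINE flag, ^ matches the start of each line.
Lines: ['cat', 'big', 'cap', 'sun']
Checking which lines start with 's':
  Line 1: 'cat' -> no
  Line 2: 'big' -> no
  Line 3: 'cap' -> no
  Line 4: 'sun' -> MATCH
Matching lines: ['sun']
Count: 1

1


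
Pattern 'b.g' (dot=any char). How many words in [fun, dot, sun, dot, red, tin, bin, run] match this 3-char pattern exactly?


Pattern 'b.g' means: starts with 'b', any single char, ends with 'g'.
Checking each word (must be exactly 3 chars):
  'fun' (len=3): no
  'dot' (len=3): no
  'sun' (len=3): no
  'dot' (len=3): no
  'red' (len=3): no
  'tin' (len=3): no
  'bin' (len=3): no
  'run' (len=3): no
Matching words: []
Total: 0

0


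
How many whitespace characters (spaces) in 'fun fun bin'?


\s matches whitespace characters (spaces, tabs, etc.).
Text: 'fun fun bin'
This text has 3 words separated by spaces.
Number of spaces = number of words - 1 = 3 - 1 = 2

2


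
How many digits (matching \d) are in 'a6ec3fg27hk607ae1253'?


\d matches any digit 0-9.
Scanning 'a6ec3fg27hk607ae1253':
  pos 1: '6' -> DIGIT
  pos 4: '3' -> DIGIT
  pos 7: '2' -> DIGIT
  pos 8: '7' -> DIGIT
  pos 11: '6' -> DIGIT
  pos 12: '0' -> DIGIT
  pos 13: '7' -> DIGIT
  pos 16: '1' -> DIGIT
  pos 17: '2' -> DIGIT
  pos 18: '5' -> DIGIT
  pos 19: '3' -> DIGIT
Digits found: ['6', '3', '2', '7', '6', '0', '7', '1', '2', '5', '3']
Total: 11

11


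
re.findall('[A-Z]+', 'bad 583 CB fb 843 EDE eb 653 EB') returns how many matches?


Pattern '[A-Z]+' finds one or more uppercase letters.
Text: 'bad 583 CB fb 843 EDE eb 653 EB'
Scanning for matches:
  Match 1: 'CB'
  Match 2: 'EDE'
  Match 3: 'EB'
Total matches: 3

3


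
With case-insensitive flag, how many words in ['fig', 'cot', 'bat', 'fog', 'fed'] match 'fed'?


Case-insensitive matching: compare each word's lowercase form to 'fed'.
  'fig' -> lower='fig' -> no
  'cot' -> lower='cot' -> no
  'bat' -> lower='bat' -> no
  'fog' -> lower='fog' -> no
  'fed' -> lower='fed' -> MATCH
Matches: ['fed']
Count: 1

1


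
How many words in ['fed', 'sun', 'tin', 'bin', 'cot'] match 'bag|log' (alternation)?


Alternation 'bag|log' matches either 'bag' or 'log'.
Checking each word:
  'fed' -> no
  'sun' -> no
  'tin' -> no
  'bin' -> no
  'cot' -> no
Matches: []
Count: 0

0


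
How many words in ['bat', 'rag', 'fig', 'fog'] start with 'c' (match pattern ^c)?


Pattern ^c anchors to start of word. Check which words begin with 'c':
  'bat' -> no
  'rag' -> no
  'fig' -> no
  'fog' -> no
Matching words: []
Count: 0

0


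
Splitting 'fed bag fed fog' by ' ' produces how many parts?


Splitting by ' ' breaks the string at each occurrence of the separator.
Text: 'fed bag fed fog'
Parts after split:
  Part 1: 'fed'
  Part 2: 'bag'
  Part 3: 'fed'
  Part 4: 'fog'
Total parts: 4

4


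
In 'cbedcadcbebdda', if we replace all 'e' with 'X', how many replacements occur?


re.sub('e', 'X', text) replaces every occurrence of 'e' with 'X'.
Text: 'cbedcadcbebdda'
Scanning for 'e':
  pos 2: 'e' -> replacement #1
  pos 9: 'e' -> replacement #2
Total replacements: 2

2


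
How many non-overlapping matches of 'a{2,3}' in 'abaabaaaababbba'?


Pattern 'a{2,3}' matches between 2 and 3 consecutive a's (greedy).
String: 'abaabaaaababbba'
Finding runs of a's and applying greedy matching:
  Run at pos 0: 'a' (length 1)
  Run at pos 2: 'aa' (length 2)
  Run at pos 5: 'aaaa' (length 4)
  Run at pos 10: 'a' (length 1)
  Run at pos 14: 'a' (length 1)
Matches: ['aa', 'aaa']
Count: 2

2


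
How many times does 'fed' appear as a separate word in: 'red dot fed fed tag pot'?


Scanning each word for exact match 'fed':
  Word 1: 'red' -> no
  Word 2: 'dot' -> no
  Word 3: 'fed' -> MATCH
  Word 4: 'fed' -> MATCH
  Word 5: 'tag' -> no
  Word 6: 'pot' -> no
Total matches: 2

2


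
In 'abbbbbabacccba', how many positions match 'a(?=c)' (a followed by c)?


Lookahead 'a(?=c)' matches 'a' only when followed by 'c'.
String: 'abbbbbabacccba'
Checking each position where char is 'a':
  pos 0: 'a' -> no (next='b')
  pos 6: 'a' -> no (next='b')
  pos 8: 'a' -> MATCH (next='c')
Matching positions: [8]
Count: 1

1


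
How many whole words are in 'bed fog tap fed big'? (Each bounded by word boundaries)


Word boundaries (\b) mark the start/end of each word.
Text: 'bed fog tap fed big'
Splitting by whitespace:
  Word 1: 'bed'
  Word 2: 'fog'
  Word 3: 'tap'
  Word 4: 'fed'
  Word 5: 'big'
Total whole words: 5

5


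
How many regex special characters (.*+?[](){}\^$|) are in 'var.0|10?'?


Regex special characters are: . * + ? [ ] ( ) { } \ ^ $ |
Scanning 'var.0|10?':
  pos 3: '.' -> SPECIAL
  pos 5: '|' -> SPECIAL
  pos 8: '?' -> SPECIAL
Special chars found: ['.', '|', '?']
Total: 3

3


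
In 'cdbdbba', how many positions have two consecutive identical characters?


Looking for consecutive identical characters in 'cdbdbba':
  pos 0-1: 'c' vs 'd' -> different
  pos 1-2: 'd' vs 'b' -> different
  pos 2-3: 'b' vs 'd' -> different
  pos 3-4: 'd' vs 'b' -> different
  pos 4-5: 'b' vs 'b' -> MATCH ('bb')
  pos 5-6: 'b' vs 'a' -> different
Consecutive identical pairs: ['bb']
Count: 1

1


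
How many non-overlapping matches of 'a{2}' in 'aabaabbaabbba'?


Pattern 'a{2}' matches exactly 2 consecutive a's (greedy, non-overlapping).
String: 'aabaabbaabbba'
Scanning for runs of a's:
  Run at pos 0: 'aa' (length 2) -> 1 match(es)
  Run at pos 3: 'aa' (length 2) -> 1 match(es)
  Run at pos 7: 'aa' (length 2) -> 1 match(es)
  Run at pos 12: 'a' (length 1) -> 0 match(es)
Matches found: ['aa', 'aa', 'aa']
Total: 3

3


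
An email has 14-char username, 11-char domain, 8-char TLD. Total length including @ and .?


An email address has format: username@domain.tld
Username length: 14
'@' character: 1
Domain length: 11
'.' character: 1
TLD length: 8
Total = 14 + 1 + 11 + 1 + 8 = 35

35
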